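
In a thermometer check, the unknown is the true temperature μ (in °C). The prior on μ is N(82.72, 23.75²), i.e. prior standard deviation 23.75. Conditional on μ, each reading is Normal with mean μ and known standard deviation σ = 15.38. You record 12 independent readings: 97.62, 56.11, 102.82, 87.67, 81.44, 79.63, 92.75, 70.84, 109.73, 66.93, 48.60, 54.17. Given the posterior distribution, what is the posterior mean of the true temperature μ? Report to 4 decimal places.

For Normal data with known variance σ², a Normal(μ₀, σ₀²) prior on μ is conjugate. Posterior precision = 1/σ₀² + n/σ²; posterior mean is the precision-weighted average of μ₀ and x̄.
Σxᵢ = 97.62 + 56.11 + 102.82 + 87.67 + 81.44 + 79.63 + 92.75 + 70.84 + 109.73 + 66.93 + 48.60 + 54.17 = 948.31, so n·x̄ = 948.31.
σ₀² = 23.75² = 564.0625, σ² = 15.38² = 236.5444; σ² + n·σ₀² = 236.5444 + 12·564.0625 = 7005.2944.
Posterior mean = (μ₀/σ₀² + n·x̄/σ²)/(1/σ₀² + n/σ²) = (σ²·μ₀ + σ₀²·n·x̄)/(σ² + n·σ₀²) = (236.5444·82.72 + 564.0625·948.31)/7005.2944 = 554473.062143/7005.2944 = 79.1506.

79.1506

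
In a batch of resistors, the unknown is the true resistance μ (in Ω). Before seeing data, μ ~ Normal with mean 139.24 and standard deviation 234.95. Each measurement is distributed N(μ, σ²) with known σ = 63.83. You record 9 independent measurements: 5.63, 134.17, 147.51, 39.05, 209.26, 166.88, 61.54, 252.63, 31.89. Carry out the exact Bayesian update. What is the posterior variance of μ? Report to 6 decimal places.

449.014268

For Normal data with known variance σ², a Normal(μ₀, σ₀²) prior on μ is conjugate. Posterior precision = 1/σ₀² + n/σ²; posterior mean is the precision-weighted average of μ₀ and x̄.
σ₀² = 234.95² = 55201.5025, σ² = 63.83² = 4074.2689; σ² + n·σ₀² = 4074.2689 + 9·55201.5025 = 500887.7914.
Posterior precision = 1/σ₀² + n/σ² = 1/55201.5025 + 9/4074.2689 = (σ² + n·σ₀²)/(σ₀²σ²) = 500887.7914/(55201.5025·4074.2689); posterior variance σₙ² = σ₀²σ²/(σ² + n·σ₀²) = 55201.5025·4074.2689/500887.7914 = 449.014268.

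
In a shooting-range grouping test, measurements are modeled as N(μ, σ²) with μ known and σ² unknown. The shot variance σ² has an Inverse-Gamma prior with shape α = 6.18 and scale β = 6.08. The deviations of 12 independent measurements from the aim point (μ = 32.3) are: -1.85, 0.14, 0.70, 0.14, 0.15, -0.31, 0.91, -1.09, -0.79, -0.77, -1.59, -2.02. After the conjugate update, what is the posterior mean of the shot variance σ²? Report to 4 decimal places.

1.1660

With known mean μ and an Inverse-Gamma(α, β) prior on σ², the Normal likelihood is conjugate: posterior is Inv-Gamma(α + n/2, β + Σ(xᵢ−μ)²/2).
Σ(xᵢ−μ)² = (-1.85)² + (0.14)² + (0.70)² + (0.14)² + (0.15)² + (-0.31)² + (0.91)² + (-1.09)² + (-0.79)² + (-0.77)² + (-1.59)² + (-2.02)² = 13.9120.
Posterior: Inv-Gamma(6.18 + 12/2, 6.08 + 13.9120/2) = Inv-Gamma(12.18, 13.03600).
E[σ²|data] = β/(α−1) = 13.03600/11.18 = 1.1660.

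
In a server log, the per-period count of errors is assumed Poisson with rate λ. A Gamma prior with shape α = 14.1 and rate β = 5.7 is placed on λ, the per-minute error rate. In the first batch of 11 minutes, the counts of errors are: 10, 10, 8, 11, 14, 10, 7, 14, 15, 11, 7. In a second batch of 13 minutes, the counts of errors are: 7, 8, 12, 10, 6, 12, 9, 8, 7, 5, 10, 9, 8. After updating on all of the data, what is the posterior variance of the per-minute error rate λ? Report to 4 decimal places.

With a Gamma(shape α, rate β) prior, the Poisson likelihood is conjugate: the posterior is Gamma(α + ΣXᵢ, β + n).
Batch 1: sum of counts S = 117 over n = 11 minutes.
After batch 1: Gamma(α+S, β+n) = Gamma(14.1+117, 5.7+11) = Gamma(131.1, 16.7).
Batch 2: sum of counts S = 111 over n = 13 minutes.
After batch 2: Gamma(α+S, β+n) = Gamma(131.1+111, 16.7+13) = Gamma(242.1, 29.7).
Var = α/β² = 242.1/29.7² = 0.2745.

0.2745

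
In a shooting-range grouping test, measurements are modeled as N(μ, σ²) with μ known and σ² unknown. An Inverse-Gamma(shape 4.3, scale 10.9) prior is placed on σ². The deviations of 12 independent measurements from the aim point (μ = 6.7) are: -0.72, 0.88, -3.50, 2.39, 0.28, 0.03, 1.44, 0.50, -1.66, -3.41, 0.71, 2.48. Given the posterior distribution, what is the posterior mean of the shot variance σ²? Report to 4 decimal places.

With known mean μ and an Inverse-Gamma(α, β) prior on σ², the Normal likelihood is conjugate: posterior is Inv-Gamma(α + n/2, β + Σ(xᵢ−μ)²/2).
Σ(xᵢ−μ)² = (-0.72)² + (0.88)² + (-3.50)² + (2.39)² + (0.28)² + (0.03)² + (1.44)² + (0.50)² + (-1.66)² + (-3.41)² + (0.71)² + (2.48)² = 42.6960.
Posterior: Inv-Gamma(4.3 + 12/2, 10.9 + 42.6960/2) = Inv-Gamma(10.30, 32.24800).
E[σ²|data] = β/(α−1) = 32.24800/9.30 = 3.4675.

3.4675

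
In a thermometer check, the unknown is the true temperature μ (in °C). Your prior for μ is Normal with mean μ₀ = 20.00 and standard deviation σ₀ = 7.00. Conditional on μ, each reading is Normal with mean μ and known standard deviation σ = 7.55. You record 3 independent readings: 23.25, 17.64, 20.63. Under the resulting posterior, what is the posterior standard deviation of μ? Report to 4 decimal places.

For Normal data with known variance σ², a Normal(μ₀, σ₀²) prior on μ is conjugate. Posterior precision = 1/σ₀² + n/σ²; posterior mean is the precision-weighted average of μ₀ and x̄.
σ₀² = 7.00² = 49, σ² = 7.55² = 57.0025; σ² + n·σ₀² = 57.0025 + 3·49 = 204.0025.
Posterior precision = 1/σ₀² + n/σ² = 1/49 + 3/57.0025 = (σ² + n·σ₀²)/(σ₀²σ²) = 204.0025/(49·57.0025); posterior variance σₙ² = σ₀²σ²/(σ² + n·σ₀²) = 49·57.0025/204.0025 = 13.691609.
Posterior SD = √σₙ² = √(49·57.0025/204.0025) = 3.7002.

3.7002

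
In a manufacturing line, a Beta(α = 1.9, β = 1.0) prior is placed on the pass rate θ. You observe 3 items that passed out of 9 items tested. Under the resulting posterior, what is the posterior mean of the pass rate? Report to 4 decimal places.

The Beta prior is conjugate to a Binomial/Bernoulli likelihood; the update adds successes to α and failures to β.
Posterior: Beta(α+k, β+n−k) = Beta(1.9+3, 1.0+6) = Beta(4.9, 7.0).
Posterior mean = α/(α+β) = 4.9/11.9 = 0.4118.

0.4118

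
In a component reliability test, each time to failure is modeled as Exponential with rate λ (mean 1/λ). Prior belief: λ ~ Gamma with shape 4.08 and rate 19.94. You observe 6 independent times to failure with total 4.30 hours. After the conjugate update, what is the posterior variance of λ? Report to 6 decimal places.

0.017155

With a Gamma(shape α, rate β) prior on the exponential rate λ, the posterior after n observations with total T = Σxᵢ is Gamma(α+n, β+T).
Posterior: Gamma(4.08+6, 19.94+4.30) = Gamma(10.08, 24.24).
Var = α/β² = 0.017155.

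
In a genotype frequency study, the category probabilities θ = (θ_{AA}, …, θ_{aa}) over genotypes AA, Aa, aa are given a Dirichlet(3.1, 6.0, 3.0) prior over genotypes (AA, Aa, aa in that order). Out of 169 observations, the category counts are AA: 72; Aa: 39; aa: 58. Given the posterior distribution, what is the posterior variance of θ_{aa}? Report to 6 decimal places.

0.001227

The Dirichlet prior is conjugate to the Multinomial likelihood: each posterior αⱼ = prior αⱼ + observed count nⱼ.
Posterior concentration: (75.1, 45.0, 61.0), total = 181.1.
Var[θ_j] = α_j(Σα−α_j)/((Σα)²(Σα+1)) = 61.0·120.1/(181.1²·182.1) = 0.001227.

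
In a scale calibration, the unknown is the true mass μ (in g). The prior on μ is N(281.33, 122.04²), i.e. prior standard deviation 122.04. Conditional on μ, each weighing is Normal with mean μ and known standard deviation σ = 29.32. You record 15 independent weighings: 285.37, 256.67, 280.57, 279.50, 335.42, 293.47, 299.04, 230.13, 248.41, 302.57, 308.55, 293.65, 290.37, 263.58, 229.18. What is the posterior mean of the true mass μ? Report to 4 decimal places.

For Normal data with known variance σ², a Normal(μ₀, σ₀²) prior on μ is conjugate. Posterior precision = 1/σ₀² + n/σ²; posterior mean is the precision-weighted average of μ₀ and x̄.
Σxᵢ = 285.37 + 256.67 + 280.57 + 279.50 + 335.42 + 293.47 + 299.04 + 230.13 + 248.41 + 302.57 + 308.55 + 293.65 + 290.37 + 263.58 + 229.18 = 4196.48, so n·x̄ = 4196.48.
σ₀² = 122.04² = 14893.7616, σ² = 29.32² = 859.6624; σ² + n·σ₀² = 859.6624 + 15·14893.7616 = 224266.0864.
Posterior mean = (μ₀/σ₀² + n·x̄/σ²)/(1/σ₀² + n/σ²) = (σ²·μ₀ + σ₀²·n·x̄)/(σ² + n·σ₀²) = (859.6624·281.33 + 14893.7616·4196.48)/224266.0864 = 62743221.50216/224266.0864 = 279.7713.

279.7713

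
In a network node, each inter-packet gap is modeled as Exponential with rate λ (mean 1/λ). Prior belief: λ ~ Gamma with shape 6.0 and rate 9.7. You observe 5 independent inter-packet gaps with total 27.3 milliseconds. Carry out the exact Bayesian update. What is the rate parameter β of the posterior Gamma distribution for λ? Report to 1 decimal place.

With a Gamma(shape α, rate β) prior on the exponential rate λ, the posterior after n observations with total T = Σxᵢ is Gamma(α+n, β+T).
Posterior: Gamma(6.0+5, 9.7+27.3) = Gamma(11.0, 37.0).
Posterior β = 37.0.

37.0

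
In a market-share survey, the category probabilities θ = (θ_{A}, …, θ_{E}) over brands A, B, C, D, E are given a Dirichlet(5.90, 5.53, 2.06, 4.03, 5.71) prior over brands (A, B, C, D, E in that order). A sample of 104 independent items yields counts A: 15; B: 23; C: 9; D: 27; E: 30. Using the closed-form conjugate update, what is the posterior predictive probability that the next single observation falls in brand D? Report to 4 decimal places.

0.2439

The Dirichlet prior is conjugate to the Multinomial likelihood: each posterior αⱼ = prior αⱼ + observed count nⱼ.
Posterior concentration: (20.90, 28.53, 11.06, 31.03, 35.71), total = 127.23.
P(next = D | data) = α_{D}/Σα = 0.2439.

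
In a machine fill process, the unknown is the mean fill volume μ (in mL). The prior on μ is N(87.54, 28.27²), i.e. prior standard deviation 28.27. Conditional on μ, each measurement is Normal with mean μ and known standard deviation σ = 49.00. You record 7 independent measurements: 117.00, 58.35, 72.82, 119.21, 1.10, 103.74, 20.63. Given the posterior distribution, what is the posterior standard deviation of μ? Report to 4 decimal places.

For Normal data with known variance σ², a Normal(μ₀, σ₀²) prior on μ is conjugate. Posterior precision = 1/σ₀² + n/σ²; posterior mean is the precision-weighted average of μ₀ and x̄.
σ₀² = 28.27² = 799.1929, σ² = 49.00² = 2401; σ² + n·σ₀² = 2401 + 7·799.1929 = 7995.3503.
Posterior precision = 1/σ₀² + n/σ² = 1/799.1929 + 7/2401 = (σ² + n·σ₀²)/(σ₀²σ²) = 7995.3503/(799.1929·2401); posterior variance σₙ² = σ₀²σ²/(σ² + n·σ₀²) = 799.1929·2401/7995.3503 = 239.997259.
Posterior SD = √σₙ² = √(799.1929·2401/7995.3503) = 15.4918.

15.4918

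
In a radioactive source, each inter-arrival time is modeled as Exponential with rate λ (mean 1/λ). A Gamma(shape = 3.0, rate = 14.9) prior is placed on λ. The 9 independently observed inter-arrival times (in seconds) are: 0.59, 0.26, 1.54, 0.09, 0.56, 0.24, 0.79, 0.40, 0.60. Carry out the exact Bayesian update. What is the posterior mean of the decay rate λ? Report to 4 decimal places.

With a Gamma(shape α, rate β) prior on the exponential rate λ, the posterior after n observations with total T = Σxᵢ is Gamma(α+n, β+T).
Sum of observations T = 5.07 seconds; n = 9.
Posterior: Gamma(3.0+9, 14.9+5.07) = Gamma(12.0, 19.97).
Posterior mean of λ = α/β = 12.0/19.97 = 0.6009.

0.6009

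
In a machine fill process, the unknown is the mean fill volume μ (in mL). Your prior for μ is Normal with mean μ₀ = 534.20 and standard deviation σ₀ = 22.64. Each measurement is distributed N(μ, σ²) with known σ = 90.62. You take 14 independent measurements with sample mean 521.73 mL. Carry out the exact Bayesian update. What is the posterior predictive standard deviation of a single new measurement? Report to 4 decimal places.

For Normal data with known variance σ², a Normal(μ₀, σ₀²) prior on μ is conjugate. Posterior precision = 1/σ₀² + n/σ²; posterior mean is the precision-weighted average of μ₀ and x̄.
σ₀² = 22.64² = 512.5696, σ² = 90.62² = 8211.9844; σ² + n·σ₀² = 8211.9844 + 14·512.5696 = 15387.9588.
Posterior precision = 1/σ₀² + n/σ² = 1/512.5696 + 14/8211.9844 = (σ² + n·σ₀²)/(σ₀²σ²) = 15387.9588/(512.5696·8211.9844); posterior variance σₙ² = σ₀²σ²/(σ² + n·σ₀²) = 512.5696·8211.9844/15387.9588 = 273.539435.
Predictive variance for one new observation = σₙ² + σ² = 512.5696·8211.9844/15387.9588 + 8211.9844 = σ²·(σ₀² + 15387.9588)/15387.9588 = 8211.9844·15900.5284/15387.9588 = 8485.523835; SD = √(8211.9844·15900.5284/15387.9588) = 92.1169.

92.1169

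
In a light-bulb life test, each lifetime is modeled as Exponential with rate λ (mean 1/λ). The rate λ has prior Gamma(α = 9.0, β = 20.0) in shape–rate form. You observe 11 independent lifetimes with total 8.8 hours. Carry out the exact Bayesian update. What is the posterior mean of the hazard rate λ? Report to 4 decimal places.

With a Gamma(shape α, rate β) prior on the exponential rate λ, the posterior after n observations with total T = Σxᵢ is Gamma(α+n, β+T).
Posterior: Gamma(9.0+11, 20.0+8.8) = Gamma(20.0, 28.8).
Posterior mean of λ = α/β = 20.0/28.8 = 0.6944.

0.6944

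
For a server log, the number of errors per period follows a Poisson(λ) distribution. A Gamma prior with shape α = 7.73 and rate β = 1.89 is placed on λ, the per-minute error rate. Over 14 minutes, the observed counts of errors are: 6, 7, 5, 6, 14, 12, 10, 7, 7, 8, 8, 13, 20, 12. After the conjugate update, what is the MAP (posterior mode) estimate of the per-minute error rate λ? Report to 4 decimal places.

8.9194

With a Gamma(shape α, rate β) prior, the Poisson likelihood is conjugate: the posterior is Gamma(α + ΣXᵢ, β + n).
Sum of counts S = 135 over n = 14 minutes.
Posterior: Gamma(α+S, β+n) = Gamma(7.73+135, 1.89+14) = Gamma(142.73, 15.89).
Mode of Gamma(α,β) for α≥1 is (α−1)/β = 141.73/15.89 = 8.9194.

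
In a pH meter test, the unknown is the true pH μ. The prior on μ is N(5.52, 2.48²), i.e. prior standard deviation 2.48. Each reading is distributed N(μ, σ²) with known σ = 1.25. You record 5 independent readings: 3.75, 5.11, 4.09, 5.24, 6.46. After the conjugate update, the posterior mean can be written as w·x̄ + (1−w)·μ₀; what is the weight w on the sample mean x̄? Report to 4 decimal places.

For Normal data with known variance σ², a Normal(μ₀, σ₀²) prior on μ is conjugate. Posterior precision = 1/σ₀² + n/σ²; posterior mean is the precision-weighted average of μ₀ and x̄.
σ₀² = 2.48² = 6.1504, σ² = 1.25² = 1.5625. Prior precision 1/σ₀² = 1/6.1504; data precision n/σ² = 5/1.5625.
w = (n/σ²)/(1/σ₀² + n/σ²) = n·σ₀²/(σ² + n·σ₀²) = 5·6.1504/(1.5625 + 5·6.1504) = 30.752/32.3145 = 0.9516.

0.9516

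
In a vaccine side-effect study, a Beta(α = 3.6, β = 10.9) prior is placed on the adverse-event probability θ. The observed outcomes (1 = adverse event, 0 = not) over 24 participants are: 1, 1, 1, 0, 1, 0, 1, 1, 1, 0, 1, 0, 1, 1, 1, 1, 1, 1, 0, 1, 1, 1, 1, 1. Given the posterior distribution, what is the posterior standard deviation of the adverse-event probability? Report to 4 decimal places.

0.0783

The Beta prior is conjugate to a Binomial/Bernoulli likelihood; the update adds successes to α and failures to β.
Posterior: Beta(α+k, β+n−k) = Beta(3.6+19, 10.9+5) = Beta(22.6, 15.9).
Var = αβ/((α+β)²(α+β+1)) = 22.6·15.9/(38.5²·39.5) = 0.00613744; SD = √0.00613744 = 0.0783.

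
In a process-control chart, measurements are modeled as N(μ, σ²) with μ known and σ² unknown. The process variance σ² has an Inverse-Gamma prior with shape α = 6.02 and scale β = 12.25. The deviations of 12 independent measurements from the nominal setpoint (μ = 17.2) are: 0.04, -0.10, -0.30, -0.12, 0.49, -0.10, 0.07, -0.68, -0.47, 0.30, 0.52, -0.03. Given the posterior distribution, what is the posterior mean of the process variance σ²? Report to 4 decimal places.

1.1758

With known mean μ and an Inverse-Gamma(α, β) prior on σ², the Normal likelihood is conjugate: posterior is Inv-Gamma(α + n/2, β + Σ(xᵢ−μ)²/2).
Σ(xᵢ−μ)² = (0.04)² + (-0.10)² + (-0.30)² + (-0.12)² + (0.49)² + (-0.10)² + (0.07)² + (-0.68)² + (-0.47)² + (0.30)² + (0.52)² + (-0.03)² = 1.4156.
Posterior: Inv-Gamma(6.02 + 12/2, 12.25 + 1.4156/2) = Inv-Gamma(12.02, 12.95780).
E[σ²|data] = β/(α−1) = 12.95780/11.02 = 1.1758.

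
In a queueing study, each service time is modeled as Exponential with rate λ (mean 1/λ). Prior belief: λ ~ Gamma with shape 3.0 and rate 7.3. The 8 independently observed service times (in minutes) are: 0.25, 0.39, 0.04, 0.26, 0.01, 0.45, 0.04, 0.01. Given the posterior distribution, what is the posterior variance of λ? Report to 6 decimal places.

With a Gamma(shape α, rate β) prior on the exponential rate λ, the posterior after n observations with total T = Σxᵢ is Gamma(α+n, β+T).
Sum of observations T = 1.45 minutes; n = 8.
Posterior: Gamma(3.0+8, 7.3+1.45) = Gamma(11.0, 8.75).
Var = α/β² = 0.143673.

0.143673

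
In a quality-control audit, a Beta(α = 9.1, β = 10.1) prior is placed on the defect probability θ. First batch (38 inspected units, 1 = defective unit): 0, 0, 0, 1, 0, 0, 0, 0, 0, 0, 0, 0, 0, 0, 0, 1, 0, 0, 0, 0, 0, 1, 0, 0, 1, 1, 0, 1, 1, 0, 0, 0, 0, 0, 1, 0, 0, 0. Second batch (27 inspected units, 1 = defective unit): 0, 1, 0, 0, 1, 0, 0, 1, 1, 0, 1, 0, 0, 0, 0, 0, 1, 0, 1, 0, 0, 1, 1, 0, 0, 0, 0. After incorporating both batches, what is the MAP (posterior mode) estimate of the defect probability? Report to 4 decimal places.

The Beta prior is conjugate to a Binomial/Bernoulli likelihood; the update adds successes to α and failures to β.
After batch 1: Beta(9.1+8, 10.1+30) = Beta(17.1, 40.1).
After batch 2: Beta(17.1+9, 40.1+18) = Beta(26.1, 58.1).
Mode of Beta(a,b) for a,b>1 is (a−1)/(a+b−2) = 25.1/82.2 = 0.3054.

0.3054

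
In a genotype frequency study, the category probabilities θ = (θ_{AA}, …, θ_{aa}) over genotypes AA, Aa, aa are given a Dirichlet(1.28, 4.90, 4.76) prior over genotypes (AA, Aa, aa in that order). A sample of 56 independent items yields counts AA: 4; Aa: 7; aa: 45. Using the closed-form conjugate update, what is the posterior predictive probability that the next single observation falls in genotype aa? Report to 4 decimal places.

The Dirichlet prior is conjugate to the Multinomial likelihood: each posterior αⱼ = prior αⱼ + observed count nⱼ.
Posterior concentration: (5.28, 11.90, 49.76), total = 66.94.
P(next = aa | data) = α_{aa}/Σα = 0.7434.

0.7434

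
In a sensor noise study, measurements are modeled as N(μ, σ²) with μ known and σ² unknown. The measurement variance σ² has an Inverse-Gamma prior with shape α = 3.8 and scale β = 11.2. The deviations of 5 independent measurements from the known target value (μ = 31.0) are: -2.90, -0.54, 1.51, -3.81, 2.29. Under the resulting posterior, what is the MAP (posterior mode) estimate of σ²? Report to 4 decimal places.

3.6399

With known mean μ and an Inverse-Gamma(α, β) prior on σ², the Normal likelihood is conjugate: posterior is Inv-Gamma(α + n/2, β + Σ(xᵢ−μ)²/2).
Σ(xᵢ−μ)² = (-2.90)² + (-0.54)² + (1.51)² + (-3.81)² + (2.29)² = 30.7419.
Posterior: Inv-Gamma(3.8 + 5/2, 11.2 + 30.7419/2) = Inv-Gamma(6.30, 26.57095).
Mode = β/(α+1) = 26.57095/7.30 = 3.6399.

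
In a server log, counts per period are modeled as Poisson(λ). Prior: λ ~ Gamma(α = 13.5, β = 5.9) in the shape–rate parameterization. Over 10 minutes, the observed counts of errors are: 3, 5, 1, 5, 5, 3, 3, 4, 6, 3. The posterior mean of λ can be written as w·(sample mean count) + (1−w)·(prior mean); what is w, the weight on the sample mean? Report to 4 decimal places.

0.6289

With a Gamma(shape α, rate β) prior, the Poisson likelihood is conjugate: the posterior is Gamma(α + ΣXᵢ, β + n).
Posterior mean = (α₀+S)/(β₀+n) = [n/(β₀+n)]·(S/n) + [β₀/(β₀+n)]·(α₀/β₀), so only n and β₀ enter the weight.
Weight on data w = n/(β₀+n) = 10/(5.9+10) = 10/15.9 = 0.6289.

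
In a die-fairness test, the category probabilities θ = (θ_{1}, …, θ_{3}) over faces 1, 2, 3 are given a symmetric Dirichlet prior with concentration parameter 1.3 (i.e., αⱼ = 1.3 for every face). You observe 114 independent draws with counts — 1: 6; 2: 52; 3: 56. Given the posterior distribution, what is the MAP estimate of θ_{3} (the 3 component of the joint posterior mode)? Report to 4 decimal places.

0.4900

The Dirichlet prior is conjugate to the Multinomial likelihood: each posterior αⱼ = prior αⱼ + observed count nⱼ.
Posterior concentration: (7.3, 53.3, 57.3), total = 117.9.
Joint mode component: (α_{3}−1)/(Σα−K) = 56.3/114.9 = 0.4900.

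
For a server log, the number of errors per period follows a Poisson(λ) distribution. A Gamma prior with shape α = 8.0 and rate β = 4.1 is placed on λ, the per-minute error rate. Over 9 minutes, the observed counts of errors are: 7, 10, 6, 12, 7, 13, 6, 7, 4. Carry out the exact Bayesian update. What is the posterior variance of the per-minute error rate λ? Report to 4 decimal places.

0.4662

With a Gamma(shape α, rate β) prior, the Poisson likelihood is conjugate: the posterior is Gamma(α + ΣXᵢ, β + n).
Sum of counts S = 72 over n = 9 minutes.
Posterior: Gamma(α+S, β+n) = Gamma(8.0+72, 4.1+9) = Gamma(80.0, 13.1).
Var = α/β² = 80.0/13.1² = 0.4662.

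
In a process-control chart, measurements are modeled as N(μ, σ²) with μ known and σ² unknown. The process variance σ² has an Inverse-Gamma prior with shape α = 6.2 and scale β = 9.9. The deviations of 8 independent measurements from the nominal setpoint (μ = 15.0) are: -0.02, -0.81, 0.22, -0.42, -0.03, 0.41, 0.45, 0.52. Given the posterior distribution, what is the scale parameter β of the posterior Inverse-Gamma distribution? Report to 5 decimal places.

10.66160

With known mean μ and an Inverse-Gamma(α, β) prior on σ², the Normal likelihood is conjugate: posterior is Inv-Gamma(α + n/2, β + Σ(xᵢ−μ)²/2).
Σ(xᵢ−μ)² = (-0.02)² + (-0.81)² + (0.22)² + (-0.42)² + (-0.03)² + (0.41)² + (0.45)² + (0.52)² = 1.5232.
Posterior: Inv-Gamma(6.2 + 8/2, 9.9 + 1.5232/2) = Inv-Gamma(10.20, 10.66160).
Posterior β = 10.66160.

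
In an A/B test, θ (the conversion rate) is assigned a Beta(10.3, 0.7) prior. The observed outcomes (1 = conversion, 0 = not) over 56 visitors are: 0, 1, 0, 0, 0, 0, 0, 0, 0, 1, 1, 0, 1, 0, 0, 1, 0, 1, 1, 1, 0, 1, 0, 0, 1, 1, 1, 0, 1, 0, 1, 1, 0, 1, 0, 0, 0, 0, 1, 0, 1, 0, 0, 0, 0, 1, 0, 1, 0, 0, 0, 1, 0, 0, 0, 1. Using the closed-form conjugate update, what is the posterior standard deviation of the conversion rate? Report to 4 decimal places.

0.0606

The Beta prior is conjugate to a Binomial/Bernoulli likelihood; the update adds successes to α and failures to β.
Posterior: Beta(α+k, β+n−k) = Beta(10.3+22, 0.7+34) = Beta(32.3, 34.7).
Var = αβ/((α+β)²(α+β+1)) = 32.3·34.7/(67.0²·68.0) = 0.00367175; SD = √0.00367175 = 0.0606.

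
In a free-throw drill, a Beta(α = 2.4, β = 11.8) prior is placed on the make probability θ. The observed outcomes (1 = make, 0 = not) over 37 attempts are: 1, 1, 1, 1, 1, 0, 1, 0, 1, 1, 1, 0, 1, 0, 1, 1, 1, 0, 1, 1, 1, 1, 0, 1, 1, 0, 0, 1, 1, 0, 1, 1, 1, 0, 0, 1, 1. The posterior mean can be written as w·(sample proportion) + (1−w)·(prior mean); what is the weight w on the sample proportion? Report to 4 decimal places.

0.7227

The Beta prior is conjugate to a Binomial/Bernoulli likelihood; the update adds successes to α and failures to β.
Posterior mean = (α₀+k)/(α₀+β₀+n) = [n/(α₀+β₀+n)]·(k/n) + [(α₀+β₀)/(α₀+β₀+n)]·α₀/(α₀+β₀), so only n and the prior enter the weight.
The weight on the data is w = n/(α₀+β₀+n) = 37/(2.4+11.8+37) = 37/51.2 = 0.7227.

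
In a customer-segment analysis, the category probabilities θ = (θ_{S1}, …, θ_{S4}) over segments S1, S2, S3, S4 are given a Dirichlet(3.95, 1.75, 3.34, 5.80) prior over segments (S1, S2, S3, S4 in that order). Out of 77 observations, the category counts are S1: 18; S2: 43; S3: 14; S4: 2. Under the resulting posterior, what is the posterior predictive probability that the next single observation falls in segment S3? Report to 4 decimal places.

0.1888

The Dirichlet prior is conjugate to the Multinomial likelihood: each posterior αⱼ = prior αⱼ + observed count nⱼ.
Posterior concentration: (21.95, 44.75, 17.34, 7.80), total = 91.84.
P(next = S3 | data) = α_{S3}/Σα = 0.1888.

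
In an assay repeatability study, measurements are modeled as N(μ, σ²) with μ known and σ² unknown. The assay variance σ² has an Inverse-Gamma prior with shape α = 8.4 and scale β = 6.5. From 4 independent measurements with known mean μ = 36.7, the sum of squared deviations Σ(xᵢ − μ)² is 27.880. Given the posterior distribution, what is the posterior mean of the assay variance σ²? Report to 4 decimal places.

With known mean μ and an Inverse-Gamma(α, β) prior on σ², the Normal likelihood is conjugate: posterior is Inv-Gamma(α + n/2, β + Σ(xᵢ−μ)²/2).
Posterior: Inv-Gamma(8.4 + 4/2, 6.5 + 27.880/2) = Inv-Gamma(10.40, 20.4400).
E[σ²|data] = β/(α−1) = 20.4400/9.40 = 2.1745.

2.1745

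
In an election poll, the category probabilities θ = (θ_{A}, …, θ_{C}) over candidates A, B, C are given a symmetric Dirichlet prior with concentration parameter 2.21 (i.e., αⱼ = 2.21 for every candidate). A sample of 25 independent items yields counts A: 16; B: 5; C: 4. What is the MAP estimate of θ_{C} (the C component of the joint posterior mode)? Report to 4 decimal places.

The Dirichlet prior is conjugate to the Multinomial likelihood: each posterior αⱼ = prior αⱼ + observed count nⱼ.
Posterior concentration: (18.21, 7.21, 6.21), total = 31.63.
Joint mode component: (α_{C}−1)/(Σα−K) = 5.21/28.63 = 0.1820.

0.1820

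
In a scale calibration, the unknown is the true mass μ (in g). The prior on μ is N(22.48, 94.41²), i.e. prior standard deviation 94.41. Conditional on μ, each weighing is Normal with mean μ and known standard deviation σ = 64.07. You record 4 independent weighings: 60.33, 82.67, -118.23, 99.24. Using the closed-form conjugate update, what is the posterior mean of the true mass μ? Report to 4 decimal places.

30.1226

For Normal data with known variance σ², a Normal(μ₀, σ₀²) prior on μ is conjugate. Posterior precision = 1/σ₀² + n/σ²; posterior mean is the precision-weighted average of μ₀ and x̄.
Σxᵢ = 60.33 + 82.67 + (-118.23) + 99.24 = 124.01, so n·x̄ = 124.01.
σ₀² = 94.41² = 8913.2481, σ² = 64.07² = 4104.9649; σ² + n·σ₀² = 4104.9649 + 4·8913.2481 = 39757.9573.
Posterior mean = (μ₀/σ₀² + n·x̄/σ²)/(1/σ₀² + n/σ²) = (σ²·μ₀ + σ₀²·n·x̄)/(σ² + n·σ₀²) = (4104.9649·22.48 + 8913.2481·124.01)/39757.9573 = 1197611.507833/39757.9573 = 30.1226.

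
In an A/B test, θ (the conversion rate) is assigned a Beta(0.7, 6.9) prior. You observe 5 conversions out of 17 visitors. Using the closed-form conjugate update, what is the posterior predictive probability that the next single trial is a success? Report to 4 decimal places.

0.2317

The Beta prior is conjugate to a Binomial/Bernoulli likelihood; the update adds successes to α and failures to β.
Posterior: Beta(α+k, β+n−k) = Beta(0.7+5, 6.9+12) = Beta(5.7, 18.9).
For a single future Bernoulli trial, P(success | data) = α/(α+β) = 0.2317.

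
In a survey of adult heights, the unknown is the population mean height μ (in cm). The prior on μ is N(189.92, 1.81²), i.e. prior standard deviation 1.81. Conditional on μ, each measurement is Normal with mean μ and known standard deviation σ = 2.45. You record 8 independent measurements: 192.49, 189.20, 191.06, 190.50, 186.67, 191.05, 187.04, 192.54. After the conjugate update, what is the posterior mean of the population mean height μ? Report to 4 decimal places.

For Normal data with known variance σ², a Normal(μ₀, σ₀²) prior on μ is conjugate. Posterior precision = 1/σ₀² + n/σ²; posterior mean is the precision-weighted average of μ₀ and x̄.
Σxᵢ = 192.49 + 189.20 + 191.06 + 190.50 + 186.67 + 191.05 + 187.04 + 192.54 = 1520.55, so n·x̄ = 1520.55.
σ₀² = 1.81² = 3.2761, σ² = 2.45² = 6.0025; σ² + n·σ₀² = 6.0025 + 8·3.2761 = 32.2113.
Posterior mean = (μ₀/σ₀² + n·x̄/σ²)/(1/σ₀² + n/σ²) = (σ²·μ₀ + σ₀²·n·x̄)/(σ² + n·σ₀²) = (6.0025·189.92 + 3.2761·1520.55)/32.2113 = 6121.468655/32.2113 = 190.0410.

190.0410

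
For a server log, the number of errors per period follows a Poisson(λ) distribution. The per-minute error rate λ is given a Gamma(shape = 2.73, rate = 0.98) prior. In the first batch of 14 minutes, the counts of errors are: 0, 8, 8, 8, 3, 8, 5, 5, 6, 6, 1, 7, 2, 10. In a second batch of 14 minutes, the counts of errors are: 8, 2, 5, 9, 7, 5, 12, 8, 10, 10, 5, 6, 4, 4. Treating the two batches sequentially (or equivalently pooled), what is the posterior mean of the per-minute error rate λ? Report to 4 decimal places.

With a Gamma(shape α, rate β) prior, the Poisson likelihood is conjugate: the posterior is Gamma(α + ΣXᵢ, β + n).
Batch 1: sum of counts S = 77 over n = 14 minutes.
After batch 1: Gamma(α+S, β+n) = Gamma(2.73+77, 0.98+14) = Gamma(79.73, 14.98).
Batch 2: sum of counts S = 95 over n = 14 minutes.
After batch 2: Gamma(α+S, β+n) = Gamma(79.73+95, 14.98+14) = Gamma(174.73, 28.98).
Posterior mean = α/β = 174.73/28.98 = 6.0293.

6.0293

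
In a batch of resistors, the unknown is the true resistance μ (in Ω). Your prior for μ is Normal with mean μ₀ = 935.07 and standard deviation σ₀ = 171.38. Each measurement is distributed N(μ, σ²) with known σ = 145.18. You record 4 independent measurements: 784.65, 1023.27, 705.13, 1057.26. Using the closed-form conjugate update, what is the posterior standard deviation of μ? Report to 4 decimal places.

For Normal data with known variance σ², a Normal(μ₀, σ₀²) prior on μ is conjugate. Posterior precision = 1/σ₀² + n/σ²; posterior mean is the precision-weighted average of μ₀ and x̄.
σ₀² = 171.38² = 29371.1044, σ² = 145.18² = 21077.2324; σ² + n·σ₀² = 21077.2324 + 4·29371.1044 = 138561.65.
Posterior precision = 1/σ₀² + n/σ² = 1/29371.1044 + 4/21077.2324 = (σ² + n·σ₀²)/(σ₀²σ²) = 138561.65/(29371.1044·21077.2324); posterior variance σₙ² = σ₀²σ²/(σ² + n·σ₀²) = 29371.1044·21077.2324/138561.65 = 4467.770074.
Posterior SD = √σₙ² = √(29371.1044·21077.2324/138561.65) = 66.8414.

66.8414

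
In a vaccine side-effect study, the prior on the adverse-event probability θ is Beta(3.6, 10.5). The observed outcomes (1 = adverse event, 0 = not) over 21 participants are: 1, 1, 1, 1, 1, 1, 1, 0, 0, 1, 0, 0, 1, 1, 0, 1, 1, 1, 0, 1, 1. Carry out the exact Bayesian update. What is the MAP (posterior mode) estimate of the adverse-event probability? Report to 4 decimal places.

0.5317

The Beta prior is conjugate to a Binomial/Bernoulli likelihood; the update adds successes to α and failures to β.
Posterior: Beta(α+k, β+n−k) = Beta(3.6+15, 10.5+6) = Beta(18.6, 16.5).
Mode of Beta(a,b) for a,b>1 is (a−1)/(a+b−2) = 17.6/33.1 = 0.5317.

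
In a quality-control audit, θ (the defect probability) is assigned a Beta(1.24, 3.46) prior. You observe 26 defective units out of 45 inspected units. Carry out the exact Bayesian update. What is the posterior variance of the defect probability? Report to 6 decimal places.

The Beta prior is conjugate to a Binomial/Bernoulli likelihood; the update adds successes to α and failures to β.
Posterior: Beta(α+k, β+n−k) = Beta(1.24+26, 3.46+19) = Beta(27.24, 22.46).
Var = αβ/((α+β)²(α+β+1)) = 27.24·22.46/(49.70²·50.70) = 0.004885.

0.004885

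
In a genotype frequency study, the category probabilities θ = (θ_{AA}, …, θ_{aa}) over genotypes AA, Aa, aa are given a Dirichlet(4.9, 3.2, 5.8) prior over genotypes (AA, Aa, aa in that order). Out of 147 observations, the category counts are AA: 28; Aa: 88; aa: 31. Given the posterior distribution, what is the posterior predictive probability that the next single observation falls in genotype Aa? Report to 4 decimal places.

The Dirichlet prior is conjugate to the Multinomial likelihood: each posterior αⱼ = prior αⱼ + observed count nⱼ.
Posterior concentration: (32.9, 91.2, 36.8), total = 160.9.
P(next = Aa | data) = α_{Aa}/Σα = 0.5668.

0.5668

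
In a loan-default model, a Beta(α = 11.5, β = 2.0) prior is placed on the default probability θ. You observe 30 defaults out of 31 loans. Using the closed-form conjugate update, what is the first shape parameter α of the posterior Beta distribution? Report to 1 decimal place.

41.5

The Beta prior is conjugate to a Binomial/Bernoulli likelihood; the update adds successes to α and failures to β.
Posterior: Beta(α+k, β+n−k) = Beta(11.5+30, 2.0+1) = Beta(41.5, 3.0).
Posterior α = 41.5.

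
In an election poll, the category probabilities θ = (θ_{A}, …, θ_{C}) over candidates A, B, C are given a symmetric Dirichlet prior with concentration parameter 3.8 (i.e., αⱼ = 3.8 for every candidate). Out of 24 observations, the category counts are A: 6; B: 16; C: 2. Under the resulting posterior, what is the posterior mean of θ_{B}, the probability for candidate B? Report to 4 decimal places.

0.5593

The Dirichlet prior is conjugate to the Multinomial likelihood: each posterior αⱼ = prior αⱼ + observed count nⱼ.
Posterior concentration: (9.8, 19.8, 5.8), total = 35.4.
E[θ_{B}|data] = α_{B}/Σα = 19.8/35.4 = 0.5593.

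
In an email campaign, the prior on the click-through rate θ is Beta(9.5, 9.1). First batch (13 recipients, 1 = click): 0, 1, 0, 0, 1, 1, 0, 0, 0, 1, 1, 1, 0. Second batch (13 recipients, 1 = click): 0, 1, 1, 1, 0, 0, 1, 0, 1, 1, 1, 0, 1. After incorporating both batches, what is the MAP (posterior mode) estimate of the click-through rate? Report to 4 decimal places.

The Beta prior is conjugate to a Binomial/Bernoulli likelihood; the update adds successes to α and failures to β.
After batch 1: Beta(9.5+6, 9.1+7) = Beta(15.5, 16.1).
After batch 2: Beta(15.5+8, 16.1+5) = Beta(23.5, 21.1).
Mode of Beta(a,b) for a,b>1 is (a−1)/(a+b−2) = 22.5/42.6 = 0.5282.

0.5282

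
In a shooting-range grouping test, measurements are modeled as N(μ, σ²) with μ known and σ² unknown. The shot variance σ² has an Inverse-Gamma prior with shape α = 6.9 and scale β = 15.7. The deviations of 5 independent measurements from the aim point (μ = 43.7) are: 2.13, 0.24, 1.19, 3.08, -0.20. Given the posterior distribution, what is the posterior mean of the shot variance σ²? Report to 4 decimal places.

2.7939

With known mean μ and an Inverse-Gamma(α, β) prior on σ², the Normal likelihood is conjugate: posterior is Inv-Gamma(α + n/2, β + Σ(xᵢ−μ)²/2).
Σ(xᵢ−μ)² = (2.13)² + (0.24)² + (1.19)² + (3.08)² + (-0.20)² = 15.5370.
Posterior: Inv-Gamma(6.9 + 5/2, 15.7 + 15.5370/2) = Inv-Gamma(9.40, 23.46850).
E[σ²|data] = β/(α−1) = 23.46850/8.40 = 2.7939.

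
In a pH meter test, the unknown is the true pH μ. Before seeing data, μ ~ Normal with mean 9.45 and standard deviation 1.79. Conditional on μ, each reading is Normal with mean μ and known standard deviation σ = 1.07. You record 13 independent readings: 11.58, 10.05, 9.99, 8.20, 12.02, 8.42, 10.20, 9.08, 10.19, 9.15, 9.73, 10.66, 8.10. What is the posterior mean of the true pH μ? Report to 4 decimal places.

For Normal data with known variance σ², a Normal(μ₀, σ₀²) prior on μ is conjugate. Posterior precision = 1/σ₀² + n/σ²; posterior mean is the precision-weighted average of μ₀ and x̄.
Σxᵢ = 11.58 + 10.05 + 9.99 + 8.20 + 12.02 + 8.42 + 10.20 + 9.08 + 10.19 + 9.15 + 9.73 + 10.66 + 8.10 = 127.37, so n·x̄ = 127.37.
σ₀² = 1.79² = 3.2041, σ² = 1.07² = 1.1449; σ² + n·σ₀² = 1.1449 + 13·3.2041 = 42.7982.
Posterior mean = (μ₀/σ₀² + n·x̄/σ²)/(1/σ₀² + n/σ²) = (σ²·μ₀ + σ₀²·n·x̄)/(σ² + n·σ₀²) = (1.1449·9.45 + 3.2041·127.37)/42.7982 = 418.925522/42.7982 = 9.7884.

9.7884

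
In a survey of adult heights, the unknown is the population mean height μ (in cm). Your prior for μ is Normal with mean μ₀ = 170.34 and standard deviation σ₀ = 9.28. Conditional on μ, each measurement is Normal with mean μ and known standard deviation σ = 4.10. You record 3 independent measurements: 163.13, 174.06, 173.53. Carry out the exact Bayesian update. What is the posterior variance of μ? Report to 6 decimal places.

For Normal data with known variance σ², a Normal(μ₀, σ₀²) prior on μ is conjugate. Posterior precision = 1/σ₀² + n/σ²; posterior mean is the precision-weighted average of μ₀ and x̄.
σ₀² = 9.28² = 86.1184, σ² = 4.10² = 16.81; σ² + n·σ₀² = 16.81 + 3·86.1184 = 275.1652.
Posterior precision = 1/σ₀² + n/σ² = 1/86.1184 + 3/16.81 = (σ² + n·σ₀²)/(σ₀²σ²) = 275.1652/(86.1184·16.81); posterior variance σₙ² = σ₀²σ²/(σ² + n·σ₀²) = 86.1184·16.81/275.1652 = 5.261022.

5.261022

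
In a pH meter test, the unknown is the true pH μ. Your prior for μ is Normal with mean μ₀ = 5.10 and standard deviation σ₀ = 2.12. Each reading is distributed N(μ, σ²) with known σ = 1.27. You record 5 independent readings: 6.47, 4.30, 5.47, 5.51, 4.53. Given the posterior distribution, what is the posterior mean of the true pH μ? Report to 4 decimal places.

For Normal data with known variance σ², a Normal(μ₀, σ₀²) prior on μ is conjugate. Posterior precision = 1/σ₀² + n/σ²; posterior mean is the precision-weighted average of μ₀ and x̄.
Σxᵢ = 6.47 + 4.30 + 5.47 + 5.51 + 4.53 = 26.28, so n·x̄ = 26.28.
σ₀² = 2.12² = 4.4944, σ² = 1.27² = 1.6129; σ² + n·σ₀² = 1.6129 + 5·4.4944 = 24.0849.
Posterior mean = (μ₀/σ₀² + n·x̄/σ²)/(1/σ₀² + n/σ²) = (σ²·μ₀ + σ₀²·n·x̄)/(σ² + n·σ₀²) = (1.6129·5.10 + 4.4944·26.28)/24.0849 = 126.338622/24.0849 = 5.2456.

5.2456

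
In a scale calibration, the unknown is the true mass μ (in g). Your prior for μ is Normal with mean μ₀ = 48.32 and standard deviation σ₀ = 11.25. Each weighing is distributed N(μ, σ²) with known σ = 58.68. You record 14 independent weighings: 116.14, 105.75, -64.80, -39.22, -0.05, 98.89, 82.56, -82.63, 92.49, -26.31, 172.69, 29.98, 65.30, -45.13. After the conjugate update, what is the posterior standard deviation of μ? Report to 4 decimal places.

For Normal data with known variance σ², a Normal(μ₀, σ₀²) prior on μ is conjugate. Posterior precision = 1/σ₀² + n/σ²; posterior mean is the precision-weighted average of μ₀ and x̄.
σ₀² = 11.25² = 126.5625, σ² = 58.68² = 3443.3424; σ² + n·σ₀² = 3443.3424 + 14·126.5625 = 5215.2174.
Posterior precision = 1/σ₀² + n/σ² = 1/126.5625 + 14/3443.3424 = (σ² + n·σ₀²)/(σ₀²σ²) = 5215.2174/(126.5625·3443.3424); posterior variance σₙ² = σ₀²σ²/(σ² + n·σ₀²) = 126.5625·3443.3424/5215.2174 = 83.562772.
Posterior SD = √σₙ² = √(126.5625·3443.3424/5215.2174) = 9.1413.

9.1413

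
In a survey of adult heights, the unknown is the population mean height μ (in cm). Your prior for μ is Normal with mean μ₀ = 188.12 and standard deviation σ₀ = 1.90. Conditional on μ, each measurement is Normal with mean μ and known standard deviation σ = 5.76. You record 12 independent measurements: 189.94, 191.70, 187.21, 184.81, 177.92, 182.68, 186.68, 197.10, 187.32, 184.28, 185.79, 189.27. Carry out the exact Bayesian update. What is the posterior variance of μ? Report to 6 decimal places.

1.565685

For Normal data with known variance σ², a Normal(μ₀, σ₀²) prior on μ is conjugate. Posterior precision = 1/σ₀² + n/σ²; posterior mean is the precision-weighted average of μ₀ and x̄.
σ₀² = 1.90² = 3.61, σ² = 5.76² = 33.1776; σ² + n·σ₀² = 33.1776 + 12·3.61 = 76.4976.
Posterior precision = 1/σ₀² + n/σ² = 1/3.61 + 12/33.1776 = (σ² + n·σ₀²)/(σ₀²σ²) = 76.4976/(3.61·33.1776); posterior variance σₙ² = σ₀²σ²/(σ² + n·σ₀²) = 3.61·33.1776/76.4976 = 1.565685.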